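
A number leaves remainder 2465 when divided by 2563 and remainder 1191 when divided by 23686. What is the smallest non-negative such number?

14662825

Write x = 2465 + 2563·k. Then 2563·k ≡ 1191 − 2465 ≡ 22412 (mod 23686).
Need 2563⁻¹ mod 23686. Extended Euclid on (23686, 2563):
23686 = 9×2563 + 619
2563 = 4×619 + 87
619 = 7×87 + 10
87 = 8×10 + 7
10 = 1×7 + 3
7 = 2×3 + 1
3 = 3×1 + 0
Back-substitute:
1 = 7 − 2·3
1 = −2·10 + 3·7
1 = 3·87 − 26·10
1 = −26·619 + 185·87
1 = 185·2563 − 766·619
1 = −766·23686 + 7079·2563
2563⁻¹ ≡ 7079 (mod 23686), so k ≡ 7079·22412 ≡ 5720 (mod 23686).
x = 2465 + 2563·5720 = 14662825.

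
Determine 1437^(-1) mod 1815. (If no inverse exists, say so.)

no inverse exists

Euclidean algorithm on 1815, 1437:
1815 = 1*1437 + 378
1437 = 3*378 + 303
378 = 1*303 + 75
303 = 4*75 + 3
75 = 25*3 + 0
Since gcd = 3 > 1, 1437 is not a unit mod 1815.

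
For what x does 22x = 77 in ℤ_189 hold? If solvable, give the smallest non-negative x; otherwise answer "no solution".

98

First find gcd(22, 189):
189 = 8×22 + 13
22 = 1×13 + 9
13 = 1×9 + 4
9 = 2×4 + 1
4 = 4×1 + 0
gcd = 1, so a unique solution mod 189 exists.
Back-substitute for the Bézout coefficients:
1 = 9 − 2·4
1 = −2·13 + 3·9
1 = 3·22 − 5·13
1 = −5·189 + 43·22
So 22·(43) ≡ 1 (mod 189), giving 22⁻¹ ≡ 43.
x ≡ 22⁻¹·77 ≡ 43·77 ≡ 98 (mod 189).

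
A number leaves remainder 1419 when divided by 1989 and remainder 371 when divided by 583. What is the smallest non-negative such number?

Write x = 1419 + 1989·k. Then 1989·k ≡ 371 − 1419 ≡ 118 (mod 583).
Need 1989⁻¹ mod 583. Extended Euclid on (583, 240):
583 = 2·240 + 103
240 = 2·103 + 34
103 = 3·34 + 1
34 = 34·1 + 0
Back-substitute:
1 = 103 − 3·34
1 = −3·240 + 7·103
1 = 7·583 − 17·240
1989⁻¹ ≡ 566 (mod 583), so k ≡ 566·118 ≡ 326 (mod 583).
x = 1419 + 1989·326 = 649833.

649833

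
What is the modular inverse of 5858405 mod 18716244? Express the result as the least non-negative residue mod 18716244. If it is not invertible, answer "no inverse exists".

Apply the Euclidean algorithm to 18716244 and 5858405:
18716244 = 3×5858405 + 1141029
5858405 = 5×1141029 + 153260
1141029 = 7×153260 + 68209
153260 = 2×68209 + 16842
68209 = 4×16842 + 841
16842 = 20×841 + 22
841 = 38×22 + 5
22 = 4×5 + 2
5 = 2×2 + 1
2 = 2×1 + 0
gcd = 1, so the inverse exists. Back-substitute:
1 = 5 − 2·2
1 = −2·22 + 9·5
1 = 9·841 − 344·22
1 = −344·16842 + 6889·841
1 = 6889·68209 − 27900·16842
1 = −27900·153260 + 62689·68209
1 = 62689·1141029 − 466723·153260
1 = −466723·5858405 + 2396304·1141029
1 = 2396304·18716244 − 7655635·5858405
Thus 5858405·(-7655635) ≡ 1 (mod 18716244); reducing, -7655635 mod 18716244 = 11060609.

11060609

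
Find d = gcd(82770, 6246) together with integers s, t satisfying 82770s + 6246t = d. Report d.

Repeated division:
82770 = 13*6246 + 1572
6246 = 3*1572 + 1530
1572 = 1*1530 + 42
1530 = 36*42 + 18
42 = 2*18 + 6
18 = 3*6 + 0
gcd(82770, 6246) = 6.
Back-substituting:
6 = 42 − 2·18
6 = −2·1530 + 73·42
6 = 73·1572 − 75·1530
6 = −75·6246 + 298·1572
6 = 298·82770 − 3949·6246
So 6 = (298)·82770 + (-3949)·6246.

6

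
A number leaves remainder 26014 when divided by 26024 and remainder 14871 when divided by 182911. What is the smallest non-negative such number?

Write x = 26014 + 26024·k. Then 26024·k ≡ 14871 − 26014 ≡ 171768 (mod 182911).
Need 26024⁻¹ mod 182911. Extended Euclid on (182911, 26024):
182911 = 7·26024 + 743
26024 = 35·743 + 19
743 = 39·19 + 2
19 = 9·2 + 1
2 = 2·1 + 0
Back-substitute:
1 = 19 − 9·2
1 = −9·743 + 352·19
1 = 352·26024 − 12329·743
1 = −12329·182911 + 86655·26024
26024⁻¹ ≡ 86655 (mod 182911), so k ≡ 86655·171768 ≡ 173415 (mod 182911).
x = 26014 + 26024·173415 = 4512977974.

4512977974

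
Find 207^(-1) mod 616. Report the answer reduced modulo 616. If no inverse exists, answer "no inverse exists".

Apply the Euclidean algorithm to 616 and 207:
616 = 2*207 + 202
207 = 1*202 + 5
202 = 40*5 + 2
5 = 2*2 + 1
2 = 2*1 + 0
Since gcd(207, 616) = 1, back-substitute to write 1 as a combination:
1 = 5 − 2·2
1 = −2·202 + 81·5
1 = 81·207 − 83·202
1 = −83·616 + 247·207
So 207·247 ≡ 1 (mod 616).

247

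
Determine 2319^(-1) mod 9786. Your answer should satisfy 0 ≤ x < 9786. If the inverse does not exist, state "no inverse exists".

Compute gcd(2319, 9786):
9786 = 4*2319 + 510
2319 = 4*510 + 279
510 = 1*279 + 231
279 = 1*231 + 48
231 = 4*48 + 39
48 = 1*39 + 9
39 = 4*9 + 3
9 = 3*3 + 0
The gcd is 3, not 1, hence no inverse exists.

no inverse exists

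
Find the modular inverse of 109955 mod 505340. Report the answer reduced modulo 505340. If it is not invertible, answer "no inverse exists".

Compute gcd(109955, 505340):
505340 = 4*109955 + 65520
109955 = 1*65520 + 44435
65520 = 1*44435 + 21085
44435 = 2*21085 + 2265
21085 = 9*2265 + 700
2265 = 3*700 + 165
700 = 4*165 + 40
165 = 4*40 + 5
40 = 8*5 + 0
gcd(109955, 505340) = 5 ≠ 1, so 109955 has no multiplicative inverse modulo 505340.

no inverse exists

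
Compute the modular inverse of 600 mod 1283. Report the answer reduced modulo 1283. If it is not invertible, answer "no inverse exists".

Extended Euclidean algorithm:
1283 = 2*600 + 83
600 = 7*83 + 19
83 = 4*19 + 7
19 = 2*7 + 5
7 = 1*5 + 2
5 = 2*2 + 1
2 = 2*1 + 0
Since gcd(600, 1283) = 1, back-substitute to write 1 as a combination:
1 = 5 − 2·2
1 = −2·7 + 3·5
1 = 3·19 − 8·7
1 = −8·83 + 35·19
1 = 35·600 − 253·83
1 = −253·1283 + 541·600
So 600·541 ≡ 1 (mod 1283).

541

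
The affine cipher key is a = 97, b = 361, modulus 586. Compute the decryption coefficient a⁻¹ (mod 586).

Apply the Euclidean algorithm to 586 and 97:
586 = 6×97 + 4
97 = 24×4 + 1
4 = 4×1 + 0
The gcd is 1. Working backward:
1 = 97 − 24·4
1 = −24·586 + 145·97
So 97·145 ≡ 1 (mod 586).

145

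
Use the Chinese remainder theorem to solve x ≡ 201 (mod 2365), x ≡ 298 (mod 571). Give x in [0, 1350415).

1286761

Write x = 201 + 2365·k. Then 2365·k ≡ 298 − 201 ≡ 97 (mod 571).
Need 2365⁻¹ mod 571. Extended Euclid on (571, 81):
571 = 7×81 + 4
81 = 20×4 + 1
4 = 4×1 + 0
Back-substitute:
1 = 81 − 20·4
1 = −20·571 + 141·81
2365⁻¹ ≡ 141 (mod 571), so k ≡ 141·97 ≡ 544 (mod 571).
x = 201 + 2365·544 = 1286761.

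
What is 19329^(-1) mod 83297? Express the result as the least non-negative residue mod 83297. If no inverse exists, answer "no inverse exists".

Apply the Euclidean algorithm to 83297 and 19329:
83297 = 4*19329 + 5981
19329 = 3*5981 + 1386
5981 = 4*1386 + 437
1386 = 3*437 + 75
437 = 5*75 + 62
75 = 1*62 + 13
62 = 4*13 + 10
13 = 1*10 + 3
10 = 3*3 + 1
3 = 3*1 + 0
gcd = 1, so the inverse exists. Back-substitute:
1 = 10 − 3·3
1 = −3·13 + 4·10
1 = 4·62 − 19·13
1 = −19·75 + 23·62
1 = 23·437 − 134·75
1 = −134·1386 + 425·437
1 = 425·5981 − 1834·1386
1 = −1834·19329 + 5927·5981
1 = 5927·83297 − 25542·19329
So 19329·(-25542) ≡ 1 (mod 83297), and -25542 ≡ 57755 (mod 83297).

57755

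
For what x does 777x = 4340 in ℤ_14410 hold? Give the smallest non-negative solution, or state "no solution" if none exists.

First find gcd(777, 14410):
14410 = 18·777 + 424
777 = 1·424 + 353
424 = 1·353 + 71
353 = 4·71 + 69
71 = 1·69 + 2
69 = 34·2 + 1
2 = 2·1 + 0
gcd = 1, so a unique solution mod 14410 exists.
Back-substitute for the Bézout coefficients:
1 = 69 − 34·2
1 = −34·71 + 35·69
1 = 35·353 − 174·71
1 = −174·424 + 209·353
1 = 209·777 − 383·424
1 = −383·14410 + 7103·777
So 777·(7103) ≡ 1 (mod 14410), giving 777⁻¹ ≡ 7103.
x ≡ 777⁻¹·4340 ≡ 7103·4340 ≡ 4030 (mod 14410).

4030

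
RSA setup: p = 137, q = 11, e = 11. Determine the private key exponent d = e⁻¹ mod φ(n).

371

φ(n) = (p−1)(q−1) = 136·10 = 1360.
Need d with 11·d ≡ 1 (mod 1360). Apply the extended Euclidean algorithm:
1360 = 123·11 + 7
11 = 1·7 + 4
7 = 1·4 + 3
4 = 1·3 + 1
3 = 3·1 + 0
Back-substitute:
1 = 4 − 3
1 = −7 + 2·4
1 = 2·11 − 3·7
1 = −3·1360 + 371·11
So 11·371 ≡ 1 (mod 1360), hence d = 371.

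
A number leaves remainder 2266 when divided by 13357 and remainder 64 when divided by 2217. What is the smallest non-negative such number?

13466122

Write x = 2266 + 13357·k. Then 13357·k ≡ 64 − 2266 ≡ 15 (mod 2217).
Need 13357⁻¹ mod 2217. Extended Euclid on (2217, 55):
2217 = 40*55 + 17
55 = 3*17 + 4
17 = 4*4 + 1
4 = 4*1 + 0
Back-substitute:
1 = 17 − 4·4
1 = −4·55 + 13·17
1 = 13·2217 − 524·55
13357⁻¹ ≡ 1693 (mod 2217), so k ≡ 1693·15 ≡ 1008 (mod 2217).
x = 2266 + 13357·1008 = 13466122.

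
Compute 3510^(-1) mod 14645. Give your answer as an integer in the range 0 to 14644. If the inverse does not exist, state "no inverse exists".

no inverse exists

Euclidean algorithm on 14645, 3510:
14645 = 4×3510 + 605
3510 = 5×605 + 485
605 = 1×485 + 120
485 = 4×120 + 5
120 = 24×5 + 0
The gcd is 5, not 1, hence no inverse exists.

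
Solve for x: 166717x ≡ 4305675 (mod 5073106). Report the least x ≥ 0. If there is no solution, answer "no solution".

First find gcd(166717, 5073106):
5073106 = 30·166717 + 71596
166717 = 2·71596 + 23525
71596 = 3·23525 + 1021
23525 = 23·1021 + 42
1021 = 24·42 + 13
42 = 3·13 + 3
13 = 4·3 + 1
3 = 3·1 + 0
gcd = 1, so a unique solution mod 5073106 exists.
Back-substitute for the Bézout coefficients:
1 = 13 − 4·3
1 = −4·42 + 13·13
1 = 13·1021 − 316·42
1 = −316·23525 + 7281·1021
1 = 7281·71596 − 22159·23525
1 = −22159·166717 + 51599·71596
1 = 51599·5073106 − 1570129·166717
So 166717·(-1570129) ≡ 1 (mod 5073106), giving 166717⁻¹ ≡ 3502977.
x ≡ 166717⁻¹·4305675 ≡ 3502977·4305675 ≡ 1531479 (mod 5073106).

1531479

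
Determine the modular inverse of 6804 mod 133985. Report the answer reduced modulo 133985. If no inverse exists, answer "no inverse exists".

21169

gcd(133985, 6804) by repeated division:
133985 = 19*6804 + 4709
6804 = 1*4709 + 2095
4709 = 2*2095 + 519
2095 = 4*519 + 19
519 = 27*19 + 6
19 = 3*6 + 1
6 = 6*1 + 0
Since gcd(6804, 133985) = 1, back-substitute to write 1 as a combination:
1 = 19 − 3·6
1 = −3·519 + 82·19
1 = 82·2095 − 331·519
1 = −331·4709 + 744·2095
1 = 744·6804 − 1075·4709
1 = −1075·133985 + 21169·6804
So 6804·21169 ≡ 1 (mod 133985).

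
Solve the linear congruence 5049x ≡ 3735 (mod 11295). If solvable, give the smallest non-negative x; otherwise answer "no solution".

475

First find gcd(5049, 11295):
11295 = 2*5049 + 1197
5049 = 4*1197 + 261
1197 = 4*261 + 153
261 = 1*153 + 108
153 = 1*108 + 45
108 = 2*45 + 18
45 = 2*18 + 9
18 = 2*9 + 0
gcd = 9 and 9 | 3735, so solutions exist. Divide through by 9: 561x ≡ 415 (mod 1255).
Now find 561⁻¹ mod 1255:
1255 = 2*561 + 133
561 = 4*133 + 29
133 = 4*29 + 17
29 = 1*17 + 12
17 = 1*12 + 5
12 = 2*5 + 2
5 = 2*2 + 1
2 = 2*1 + 0
Back-substitute:
1 = 5 − 2·2
1 = −2·12 + 5·5
1 = 5·17 − 7·12
1 = −7·29 + 12·17
1 = 12·133 − 55·29
1 = −55·561 + 232·133
1 = 232·1255 − 519·561
So 561·(-519) ≡ 1 (mod 1255), i.e. 561⁻¹ ≡ 736.
Then x ≡ 736·415 ≡ 475 (mod 1255); the smallest non-negative solution is x = 475.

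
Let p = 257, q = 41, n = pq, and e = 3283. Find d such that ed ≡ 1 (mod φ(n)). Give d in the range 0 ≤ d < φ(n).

φ(n) = (p−1)(q−1) = 256·40 = 10240.
Need d with 3283·d ≡ 1 (mod 10240). Apply the extended Euclidean algorithm:
10240 = 3·3283 + 391
3283 = 8·391 + 155
391 = 2·155 + 81
155 = 1·81 + 74
81 = 1·74 + 7
74 = 10·7 + 4
7 = 1·4 + 3
4 = 1·3 + 1
3 = 3·1 + 0
Back-substitute:
1 = 4 − 3
1 = −7 + 2·4
1 = 2·74 − 21·7
1 = −21·81 + 23·74
1 = 23·155 − 44·81
1 = −44·391 + 111·155
1 = 111·3283 − 932·391
1 = −932·10240 + 2907·3283
So 3283·2907 ≡ 1 (mod 10240), hence d = 2907.

2907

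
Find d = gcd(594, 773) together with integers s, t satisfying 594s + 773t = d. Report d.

1

Apply Euclid's algorithm to 773 and 594:
773 = 1·594 + 179
594 = 3·179 + 57
179 = 3·57 + 8
57 = 7·8 + 1
8 = 8·1 + 0
gcd(594, 773) = 1.
Express as a combination:
1 = 57 − 7·8
1 = −7·179 + 22·57
1 = 22·594 − 73·179
1 = −73·773 + 95·594
So 1 = (-73)·773 + (95)·594.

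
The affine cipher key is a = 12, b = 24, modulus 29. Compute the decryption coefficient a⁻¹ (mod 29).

17

Extended Euclidean algorithm:
29 = 2×12 + 5
12 = 2×5 + 2
5 = 2×2 + 1
2 = 2×1 + 0
gcd = 1, so the inverse exists. Back-substitute:
1 = 5 − 2·2
1 = −2·12 + 5·5
1 = 5·29 − 12·12
Hence 12⁻¹ ≡ -12 ≡ 17 (mod 29).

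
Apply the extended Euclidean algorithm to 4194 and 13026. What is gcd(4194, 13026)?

Euclidean algorithm:
13026 = 3×4194 + 444
4194 = 9×444 + 198
444 = 2×198 + 48
198 = 4×48 + 6
48 = 8×6 + 0
gcd(4194, 13026) = 6.
Back-substituting:
6 = 198 − 4·48
6 = −4·444 + 9·198
6 = 9·4194 − 85·444
6 = −85·13026 + 264·4194
So 6 = (-85)·13026 + (264)·4194.

6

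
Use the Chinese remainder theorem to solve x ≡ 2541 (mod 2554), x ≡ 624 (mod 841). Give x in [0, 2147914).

1368931

Write x = 2541 + 2554·k. Then 2554·k ≡ 624 − 2541 ≡ 606 (mod 841).
Need 2554⁻¹ mod 841. Extended Euclid on (841, 31):
841 = 27*31 + 4
31 = 7*4 + 3
4 = 1*3 + 1
3 = 3*1 + 0
Back-substitute:
1 = 4 − 3
1 = −31 + 8·4
1 = 8·841 − 217·31
2554⁻¹ ≡ 624 (mod 841), so k ≡ 624·606 ≡ 535 (mod 841).
x = 2541 + 2554·535 = 1368931.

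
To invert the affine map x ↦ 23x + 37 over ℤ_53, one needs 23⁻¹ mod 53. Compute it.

gcd(53, 23) by repeated division:
53 = 2×23 + 7
23 = 3×7 + 2
7 = 3×2 + 1
2 = 2×1 + 0
gcd = 1, so the inverse exists. Back-substitute:
1 = 7 − 3·2
1 = −3·23 + 10·7
1 = 10·53 − 23·23
Hence 23⁻¹ ≡ -23 ≡ 30 (mod 53).

30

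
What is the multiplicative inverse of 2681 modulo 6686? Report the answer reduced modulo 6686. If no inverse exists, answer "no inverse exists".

1621

gcd(6686, 2681) by repeated division:
6686 = 2×2681 + 1324
2681 = 2×1324 + 33
1324 = 40×33 + 4
33 = 8×4 + 1
4 = 4×1 + 0
gcd = 1, so the inverse exists. Back-substitute:
1 = 33 − 8·4
1 = −8·1324 + 321·33
1 = 321·2681 − 650·1324
1 = −650·6686 + 1621·2681
So 2681·1621 ≡ 1 (mod 6686).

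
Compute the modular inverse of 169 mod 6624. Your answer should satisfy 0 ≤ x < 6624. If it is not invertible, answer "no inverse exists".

5017

gcd(6624, 169) by repeated division:
6624 = 39×169 + 33
169 = 5×33 + 4
33 = 8×4 + 1
4 = 4×1 + 0
gcd = 1, so the inverse exists. Back-substitute:
1 = 33 − 8·4
1 = −8·169 + 41·33
1 = 41·6624 − 1607·169
So 169·(-1607) ≡ 1 (mod 6624), and -1607 ≡ 5017 (mod 6624).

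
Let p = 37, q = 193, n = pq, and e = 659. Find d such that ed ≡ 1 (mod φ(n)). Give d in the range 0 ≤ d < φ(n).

φ(n) = (p−1)(q−1) = 36·192 = 6912.
Need d with 659·d ≡ 1 (mod 6912). Apply the extended Euclidean algorithm:
6912 = 10*659 + 322
659 = 2*322 + 15
322 = 21*15 + 7
15 = 2*7 + 1
7 = 7*1 + 0
Back-substitute:
1 = 15 − 2·7
1 = −2·322 + 43·15
1 = 43·659 − 88·322
1 = −88·6912 + 923·659
So 659·923 ≡ 1 (mod 6912), hence d = 923.

923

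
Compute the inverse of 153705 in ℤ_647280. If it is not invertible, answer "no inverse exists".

Euclidean algorithm on 647280, 153705:
647280 = 4·153705 + 32460
153705 = 4·32460 + 23865
32460 = 1·23865 + 8595
23865 = 2·8595 + 6675
8595 = 1·6675 + 1920
6675 = 3·1920 + 915
1920 = 2·915 + 90
915 = 10·90 + 15
90 = 6·15 + 0
gcd(153705, 647280) = 15 ≠ 1, so 153705 has no multiplicative inverse modulo 647280.

no inverse exists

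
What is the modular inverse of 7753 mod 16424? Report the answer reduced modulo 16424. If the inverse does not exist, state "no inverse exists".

14617

Run Euclid on (16424, 7753):
16424 = 2*7753 + 918
7753 = 8*918 + 409
918 = 2*409 + 100
409 = 4*100 + 9
100 = 11*9 + 1
9 = 9*1 + 0
Since gcd(7753, 16424) = 1, back-substitute to write 1 as a combination:
1 = 100 − 11·9
1 = −11·409 + 45·100
1 = 45·918 − 101·409
1 = −101·7753 + 853·918
1 = 853·16424 − 1807·7753
Thus 7753·(-1807) ≡ 1 (mod 16424); reducing, -1807 mod 16424 = 14617.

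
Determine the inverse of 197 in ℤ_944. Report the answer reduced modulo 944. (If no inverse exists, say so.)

Apply the Euclidean algorithm to 944 and 197:
944 = 4×197 + 156
197 = 1×156 + 41
156 = 3×41 + 33
41 = 1×33 + 8
33 = 4×8 + 1
8 = 8×1 + 0
gcd = 1, so the inverse exists. Back-substitute:
1 = 33 − 4·8
1 = −4·41 + 5·33
1 = 5·156 − 19·41
1 = −19·197 + 24·156
1 = 24·944 − 115·197
Thus 197·(-115) ≡ 1 (mod 944); reducing, -115 mod 944 = 829.

829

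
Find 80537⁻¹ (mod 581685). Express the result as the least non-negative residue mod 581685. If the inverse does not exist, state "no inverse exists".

Apply the Euclidean algorithm to 581685 and 80537:
581685 = 7·80537 + 17926
80537 = 4·17926 + 8833
17926 = 2·8833 + 260
8833 = 33·260 + 253
260 = 1·253 + 7
253 = 36·7 + 1
7 = 7·1 + 0
Since gcd(80537, 581685) = 1, back-substitute to write 1 as a combination:
1 = 253 − 36·7
1 = −36·260 + 37·253
1 = 37·8833 − 1257·260
1 = −1257·17926 + 2551·8833
1 = 2551·80537 − 11461·17926
1 = −11461·581685 + 82778·80537
So 80537·82778 ≡ 1 (mod 581685).

82778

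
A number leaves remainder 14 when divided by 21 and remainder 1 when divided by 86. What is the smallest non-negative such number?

Write x = 14 + 21·k. Then 21·k ≡ 1 − 14 ≡ 73 (mod 86).
Need 21⁻¹ mod 86. Extended Euclid on (86, 21):
86 = 4×21 + 2
21 = 10×2 + 1
2 = 2×1 + 0
Back-substitute:
1 = 21 − 10·2
1 = −10·86 + 41·21
21⁻¹ ≡ 41 (mod 86), so k ≡ 41·73 ≡ 69 (mod 86).
x = 14 + 21·69 = 1463.

1463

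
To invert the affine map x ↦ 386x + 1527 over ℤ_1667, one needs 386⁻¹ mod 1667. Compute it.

393

gcd(1667, 386) by repeated division:
1667 = 4·386 + 123
386 = 3·123 + 17
123 = 7·17 + 4
17 = 4·4 + 1
4 = 4·1 + 0
The gcd is 1. Working backward:
1 = 17 − 4·4
1 = −4·123 + 29·17
1 = 29·386 − 91·123
1 = −91·1667 + 393·386
So 386·393 ≡ 1 (mod 1667).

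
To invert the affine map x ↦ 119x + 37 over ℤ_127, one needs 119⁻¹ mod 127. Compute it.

111

gcd(127, 119) by repeated division:
127 = 1*119 + 8
119 = 14*8 + 7
8 = 1*7 + 1
7 = 7*1 + 0
gcd = 1, so the inverse exists. Back-substitute:
1 = 8 − 7
1 = −119 + 15·8
1 = 15·127 − 16·119
Hence 119⁻¹ ≡ -16 ≡ 111 (mod 127).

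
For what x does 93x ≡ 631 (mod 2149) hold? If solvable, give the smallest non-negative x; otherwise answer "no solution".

53

First find gcd(93, 2149):
2149 = 23·93 + 10
93 = 9·10 + 3
10 = 3·3 + 1
3 = 3·1 + 0
gcd = 1, so a unique solution mod 2149 exists.
Back-substitute for the Bézout coefficients:
1 = 10 − 3·3
1 = −3·93 + 28·10
1 = 28·2149 − 647·93
So 93·(-647) ≡ 1 (mod 2149), giving 93⁻¹ ≡ 1502.
x ≡ 93⁻¹·631 ≡ 1502·631 ≡ 53 (mod 2149).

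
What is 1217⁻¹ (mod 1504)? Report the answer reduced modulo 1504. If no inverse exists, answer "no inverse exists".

545

Run Euclid on (1504, 1217):
1504 = 1×1217 + 287
1217 = 4×287 + 69
287 = 4×69 + 11
69 = 6×11 + 3
11 = 3×3 + 2
3 = 1×2 + 1
2 = 2×1 + 0
The gcd is 1. Working backward:
1 = 3 − 2
1 = −11 + 4·3
1 = 4·69 − 25·11
1 = −25·287 + 104·69
1 = 104·1217 − 441·287
1 = −441·1504 + 545·1217
So 1217·545 ≡ 1 (mod 1504).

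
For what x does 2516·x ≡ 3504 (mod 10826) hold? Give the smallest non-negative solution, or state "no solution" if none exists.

First find gcd(2516, 10826):
10826 = 4×2516 + 762
2516 = 3×762 + 230
762 = 3×230 + 72
230 = 3×72 + 14
72 = 5×14 + 2
14 = 7×2 + 0
gcd = 2 and 2 | 3504, so solutions exist. Divide through by 2: 1258x ≡ 1752 (mod 5413).
Now find 1258⁻¹ mod 5413:
5413 = 4×1258 + 381
1258 = 3×381 + 115
381 = 3×115 + 36
115 = 3×36 + 7
36 = 5×7 + 1
7 = 7×1 + 0
Back-substitute:
1 = 36 − 5·7
1 = −5·115 + 16·36
1 = 16·381 − 53·115
1 = −53·1258 + 175·381
1 = 175·5413 − 753·1258
So 1258·(-753) ≡ 1 (mod 5413), i.e. 1258⁻¹ ≡ 4660.
Then x ≡ 4660·1752 ≡ 1516 (mod 5413); the smallest non-negative solution is x = 1516.

1516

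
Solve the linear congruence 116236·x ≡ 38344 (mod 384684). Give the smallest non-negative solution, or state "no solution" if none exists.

First find gcd(116236, 384684):
384684 = 3×116236 + 35976
116236 = 3×35976 + 8308
35976 = 4×8308 + 2744
8308 = 3×2744 + 76
2744 = 36×76 + 8
76 = 9×8 + 4
8 = 2×4 + 0
gcd = 4 and 4 | 38344, so solutions exist. Divide through by 4: 29059x ≡ 9586 (mod 96171).
Now find 29059⁻¹ mod 96171:
96171 = 3×29059 + 8994
29059 = 3×8994 + 2077
8994 = 4×2077 + 686
2077 = 3×686 + 19
686 = 36×19 + 2
19 = 9×2 + 1
2 = 2×1 + 0
Back-substitute:
1 = 19 − 9·2
1 = −9·686 + 325·19
1 = 325·2077 − 984·686
1 = −984·8994 + 4261·2077
1 = 4261·29059 − 13767·8994
1 = −13767·96171 + 45562·29059
So 29059⁻¹ ≡ 45562 (mod 96171).
Then x ≡ 45562·9586 ≡ 44821 (mod 96171); the smallest non-negative solution is x = 44821.

44821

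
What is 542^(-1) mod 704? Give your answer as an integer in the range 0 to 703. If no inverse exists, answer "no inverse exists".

Euclidean algorithm on 704, 542:
704 = 1·542 + 162
542 = 3·162 + 56
162 = 2·56 + 50
56 = 1·50 + 6
50 = 8·6 + 2
6 = 3·2 + 0
The gcd is 2, not 1, hence no inverse exists.

no inverse exists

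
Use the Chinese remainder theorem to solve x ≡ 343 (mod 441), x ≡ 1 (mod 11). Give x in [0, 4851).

Write x = 343 + 441·k. Then 441·k ≡ 1 − 343 ≡ 10 (mod 11).
Need 441⁻¹ mod 11. Extended Euclid on (11, 1):
11 = 11×1 + 0
441⁻¹ ≡ 1 (mod 11), so k ≡ 1·10 ≡ 10 (mod 11).
x = 343 + 441·10 = 4753.

4753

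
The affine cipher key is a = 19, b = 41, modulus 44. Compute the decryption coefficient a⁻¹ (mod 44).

7

Apply the Euclidean algorithm to 44 and 19:
44 = 2·19 + 6
19 = 3·6 + 1
6 = 6·1 + 0
gcd = 1, so the inverse exists. Back-substitute:
1 = 19 − 3·6
1 = −3·44 + 7·19
So 19·7 ≡ 1 (mod 44).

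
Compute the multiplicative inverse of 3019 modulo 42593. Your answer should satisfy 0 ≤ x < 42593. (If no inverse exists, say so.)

18496

gcd(42593, 3019) by repeated division:
42593 = 14·3019 + 327
3019 = 9·327 + 76
327 = 4·76 + 23
76 = 3·23 + 7
23 = 3·7 + 2
7 = 3·2 + 1
2 = 2·1 + 0
gcd = 1, so the inverse exists. Back-substitute:
1 = 7 − 3·2
1 = −3·23 + 10·7
1 = 10·76 − 33·23
1 = −33·327 + 142·76
1 = 142·3019 − 1311·327
1 = −1311·42593 + 18496·3019
So 3019·18496 ≡ 1 (mod 42593).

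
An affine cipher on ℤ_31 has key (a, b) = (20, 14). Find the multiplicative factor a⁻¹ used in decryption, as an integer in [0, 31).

gcd(31, 20) by repeated division:
31 = 1×20 + 11
20 = 1×11 + 9
11 = 1×9 + 2
9 = 4×2 + 1
2 = 2×1 + 0
gcd = 1, so the inverse exists. Back-substitute:
1 = 9 − 4·2
1 = −4·11 + 5·9
1 = 5·20 − 9·11
1 = −9·31 + 14·20
So 20·14 ≡ 1 (mod 31).

14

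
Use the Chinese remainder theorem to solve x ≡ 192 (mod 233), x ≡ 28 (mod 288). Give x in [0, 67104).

Write x = 192 + 233·k. Then 233·k ≡ 28 − 192 ≡ 124 (mod 288).
Need 233⁻¹ mod 288. Extended Euclid on (288, 233):
288 = 1*233 + 55
233 = 4*55 + 13
55 = 4*13 + 3
13 = 4*3 + 1
3 = 3*1 + 0
Back-substitute:
1 = 13 − 4·3
1 = −4·55 + 17·13
1 = 17·233 − 72·55
1 = −72·288 + 89·233
233⁻¹ ≡ 89 (mod 288), so k ≡ 89·124 ≡ 92 (mod 288).
x = 192 + 233·92 = 21628.

21628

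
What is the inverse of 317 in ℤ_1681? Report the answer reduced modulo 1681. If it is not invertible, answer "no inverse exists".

928

Extended Euclidean algorithm:
1681 = 5·317 + 96
317 = 3·96 + 29
96 = 3·29 + 9
29 = 3·9 + 2
9 = 4·2 + 1
2 = 2·1 + 0
gcd = 1, so the inverse exists. Back-substitute:
1 = 9 − 4·2
1 = −4·29 + 13·9
1 = 13·96 − 43·29
1 = −43·317 + 142·96
1 = 142·1681 − 753·317
Thus 317·(-753) ≡ 1 (mod 1681); reducing, -753 mod 1681 = 928.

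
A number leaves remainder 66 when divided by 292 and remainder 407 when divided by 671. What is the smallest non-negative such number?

22550

Write x = 66 + 292·k. Then 292·k ≡ 407 − 66 ≡ 341 (mod 671).
Need 292⁻¹ mod 671. Extended Euclid on (671, 292):
671 = 2*292 + 87
292 = 3*87 + 31
87 = 2*31 + 25
31 = 1*25 + 6
25 = 4*6 + 1
6 = 6*1 + 0
Back-substitute:
1 = 25 − 4·6
1 = −4·31 + 5·25
1 = 5·87 − 14·31
1 = −14·292 + 47·87
1 = 47·671 − 108·292
292⁻¹ ≡ 563 (mod 671), so k ≡ 563·341 ≡ 77 (mod 671).
x = 66 + 292·77 = 22550.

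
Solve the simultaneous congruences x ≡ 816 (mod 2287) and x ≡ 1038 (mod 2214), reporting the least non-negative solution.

632028

Write x = 816 + 2287·k. Then 2287·k ≡ 1038 − 816 ≡ 222 (mod 2214).
Need 2287⁻¹ mod 2214. Extended Euclid on (2214, 73):
2214 = 30*73 + 24
73 = 3*24 + 1
24 = 24*1 + 0
Back-substitute:
1 = 73 − 3·24
1 = −3·2214 + 91·73
2287⁻¹ ≡ 91 (mod 2214), so k ≡ 91·222 ≡ 276 (mod 2214).
x = 816 + 2287·276 = 632028.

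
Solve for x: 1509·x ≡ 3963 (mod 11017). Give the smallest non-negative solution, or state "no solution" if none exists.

4865

First find gcd(1509, 11017):
11017 = 7×1509 + 454
1509 = 3×454 + 147
454 = 3×147 + 13
147 = 11×13 + 4
13 = 3×4 + 1
4 = 4×1 + 0
gcd = 1, so a unique solution mod 11017 exists.
Back-substitute for the Bézout coefficients:
1 = 13 − 3·4
1 = −3·147 + 34·13
1 = 34·454 − 105·147
1 = −105·1509 + 349·454
1 = 349·11017 − 2548·1509
So 1509·(-2548) ≡ 1 (mod 11017), giving 1509⁻¹ ≡ 8469.
x ≡ 1509⁻¹·3963 ≡ 8469·3963 ≡ 4865 (mod 11017).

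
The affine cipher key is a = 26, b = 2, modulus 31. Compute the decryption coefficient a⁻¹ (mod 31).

Apply the Euclidean algorithm to 31 and 26:
31 = 1×26 + 5
26 = 5×5 + 1
5 = 5×1 + 0
Since gcd(26, 31) = 1, back-substitute to write 1 as a combination:
1 = 26 − 5·5
1 = −5·31 + 6·26
So 26·6 ≡ 1 (mod 31).

6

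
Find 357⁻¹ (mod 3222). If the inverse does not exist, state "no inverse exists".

no inverse exists

Euclidean algorithm on 3222, 357:
3222 = 9*357 + 9
357 = 39*9 + 6
9 = 1*6 + 3
6 = 2*3 + 0
The gcd is 3, not 1, hence no inverse exists.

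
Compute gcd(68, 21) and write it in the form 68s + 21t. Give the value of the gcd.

1

Apply Euclid's algorithm to 68 and 21:
68 = 3*21 + 5
21 = 4*5 + 1
5 = 5*1 + 0
gcd(68, 21) = 1.
Express as a combination:
1 = 21 − 4·5
1 = −4·68 + 13·21
So 1 = (-4)·68 + (13)·21.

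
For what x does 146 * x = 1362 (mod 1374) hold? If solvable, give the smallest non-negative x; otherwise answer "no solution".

414

First find gcd(146, 1374):
1374 = 9×146 + 60
146 = 2×60 + 26
60 = 2×26 + 8
26 = 3×8 + 2
8 = 4×2 + 0
gcd = 2 and 2 | 1362, so solutions exist. Divide through by 2: 73x ≡ 681 (mod 687).
Now find 73⁻¹ mod 687:
687 = 9*73 + 30
73 = 2*30 + 13
30 = 2*13 + 4
13 = 3*4 + 1
4 = 4*1 + 0
Back-substitute:
1 = 13 − 3·4
1 = −3·30 + 7·13
1 = 7·73 − 17·30
1 = −17·687 + 160·73
So 73⁻¹ ≡ 160 (mod 687).
Then x ≡ 160·681 ≡ 414 (mod 687); the smallest non-negative solution is x = 414.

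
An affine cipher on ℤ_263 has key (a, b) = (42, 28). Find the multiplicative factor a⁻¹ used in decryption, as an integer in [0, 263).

119

Run Euclid on (263, 42):
263 = 6·42 + 11
42 = 3·11 + 9
11 = 1·9 + 2
9 = 4·2 + 1
2 = 2·1 + 0
The gcd is 1. Working backward:
1 = 9 − 4·2
1 = −4·11 + 5·9
1 = 5·42 − 19·11
1 = −19·263 + 119·42
So 42·119 ≡ 1 (mod 263).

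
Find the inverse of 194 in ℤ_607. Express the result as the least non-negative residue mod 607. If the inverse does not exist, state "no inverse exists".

97

Apply the Euclidean algorithm to 607 and 194:
607 = 3*194 + 25
194 = 7*25 + 19
25 = 1*19 + 6
19 = 3*6 + 1
6 = 6*1 + 0
The gcd is 1. Working backward:
1 = 19 − 3·6
1 = −3·25 + 4·19
1 = 4·194 − 31·25
1 = −31·607 + 97·194
So 194·97 ≡ 1 (mod 607).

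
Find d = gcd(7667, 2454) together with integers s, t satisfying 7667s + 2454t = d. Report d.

1

Repeated division:
7667 = 3*2454 + 305
2454 = 8*305 + 14
305 = 21*14 + 11
14 = 1*11 + 3
11 = 3*3 + 2
3 = 1*2 + 1
2 = 2*1 + 0
gcd(7667, 2454) = 1.
Working backward:
1 = 3 − 2
1 = −11 + 4·3
1 = 4·14 − 5·11
1 = −5·305 + 109·14
1 = 109·2454 − 877·305
1 = −877·7667 + 2740·2454
So 1 = (-877)·7667 + (2740)·2454.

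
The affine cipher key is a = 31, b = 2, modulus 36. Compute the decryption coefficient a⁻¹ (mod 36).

Extended Euclidean algorithm:
36 = 1×31 + 5
31 = 6×5 + 1
5 = 5×1 + 0
The gcd is 1. Working backward:
1 = 31 − 6·5
1 = −6·36 + 7·31
So 31·7 ≡ 1 (mod 36).

7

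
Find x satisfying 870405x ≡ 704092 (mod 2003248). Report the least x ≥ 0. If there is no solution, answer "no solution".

30268

First find gcd(870405, 2003248):
2003248 = 2×870405 + 262438
870405 = 3×262438 + 83091
262438 = 3×83091 + 13165
83091 = 6×13165 + 4101
13165 = 3×4101 + 862
4101 = 4×862 + 653
862 = 1×653 + 209
653 = 3×209 + 26
209 = 8×26 + 1
26 = 26×1 + 0
gcd = 1, so a unique solution mod 2003248 exists.
Back-substitute for the Bézout coefficients:
1 = 209 − 8·26
1 = −8·653 + 25·209
1 = 25·862 − 33·653
1 = −33·4101 + 157·862
1 = 157·13165 − 504·4101
1 = −504·83091 + 3181·13165
1 = 3181·262438 − 10047·83091
1 = −10047·870405 + 33322·262438
1 = 33322·2003248 − 76691·870405
So 870405·(-76691) ≡ 1 (mod 2003248), giving 870405⁻¹ ≡ 1926557.
x ≡ 870405⁻¹·704092 ≡ 1926557·704092 ≡ 30268 (mod 2003248).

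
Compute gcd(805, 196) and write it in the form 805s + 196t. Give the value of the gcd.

Repeated division:
805 = 4*196 + 21
196 = 9*21 + 7
21 = 3*7 + 0
gcd(805, 196) = 7.
Working backward:
7 = 196 − 9·21
7 = −9·805 + 37·196
So 7 = (-9)·805 + (37)·196.

7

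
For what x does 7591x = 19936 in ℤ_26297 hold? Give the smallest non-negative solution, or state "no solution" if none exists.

13236

First find gcd(7591, 26297):
26297 = 3·7591 + 3524
7591 = 2·3524 + 543
3524 = 6·543 + 266
543 = 2·266 + 11
266 = 24·11 + 2
11 = 5·2 + 1
2 = 2·1 + 0
gcd = 1, so a unique solution mod 26297 exists.
Back-substitute for the Bézout coefficients:
1 = 11 − 5·2
1 = −5·266 + 121·11
1 = 121·543 − 247·266
1 = −247·3524 + 1603·543
1 = 1603·7591 − 3453·3524
1 = −3453·26297 + 11962·7591
So 7591·(11962) ≡ 1 (mod 26297), giving 7591⁻¹ ≡ 11962.
x ≡ 7591⁻¹·19936 ≡ 11962·19936 ≡ 13236 (mod 26297).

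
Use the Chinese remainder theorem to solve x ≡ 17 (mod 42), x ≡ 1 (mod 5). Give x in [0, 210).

101

Write x = 17 + 42·k. Then 42·k ≡ 1 − 17 ≡ 4 (mod 5).
Need 42⁻¹ mod 5. Extended Euclid on (5, 2):
5 = 2*2 + 1
2 = 2*1 + 0
Back-substitute:
1 = 5 − 2·2
42⁻¹ ≡ 3 (mod 5), so k ≡ 3·4 ≡ 2 (mod 5).
x = 17 + 42·2 = 101.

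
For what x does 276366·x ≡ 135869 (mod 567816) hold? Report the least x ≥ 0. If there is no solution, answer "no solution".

gcd(276366, 567816):
567816 = 2×276366 + 15084
276366 = 18×15084 + 4854
15084 = 3×4854 + 522
4854 = 9×522 + 156
522 = 3×156 + 54
156 = 2×54 + 48
54 = 1×48 + 6
48 = 8×6 + 0
gcd = 6, but 6 ∤ 135869, so the congruence has no solution.

no solution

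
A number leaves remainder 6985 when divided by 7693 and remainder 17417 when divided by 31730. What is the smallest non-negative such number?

158667417

Write x = 6985 + 7693·k. Then 7693·k ≡ 17417 − 6985 ≡ 10432 (mod 31730).
Need 7693⁻¹ mod 31730. Extended Euclid on (31730, 7693):
31730 = 4×7693 + 958
7693 = 8×958 + 29
958 = 33×29 + 1
29 = 29×1 + 0
Back-substitute:
1 = 958 − 33·29
1 = −33·7693 + 265·958
1 = 265·31730 − 1093·7693
7693⁻¹ ≡ 30637 (mod 31730), so k ≡ 30637·10432 ≡ 20624 (mod 31730).
x = 6985 + 7693·20624 = 158667417.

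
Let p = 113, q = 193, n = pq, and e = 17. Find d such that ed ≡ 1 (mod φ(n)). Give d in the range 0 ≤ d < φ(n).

φ(n) = (p−1)(q−1) = 112·192 = 21504.
Need d with 17·d ≡ 1 (mod 21504). Apply the extended Euclidean algorithm:
21504 = 1264*17 + 16
17 = 1*16 + 1
16 = 16*1 + 0
Back-substitute:
1 = 17 − 16
1 = −21504 + 1265·17
So 17·1265 ≡ 1 (mod 21504), hence d = 1265.

1265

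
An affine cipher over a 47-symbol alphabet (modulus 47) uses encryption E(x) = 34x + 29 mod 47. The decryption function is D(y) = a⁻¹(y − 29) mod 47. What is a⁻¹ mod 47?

18

gcd(47, 34) by repeated division:
47 = 1×34 + 13
34 = 2×13 + 8
13 = 1×8 + 5
8 = 1×5 + 3
5 = 1×3 + 2
3 = 1×2 + 1
2 = 2×1 + 0
gcd = 1, so the inverse exists. Back-substitute:
1 = 3 − 2
1 = −5 + 2·3
1 = 2·8 − 3·5
1 = −3·13 + 5·8
1 = 5·34 − 13·13
1 = −13·47 + 18·34
So 34·18 ≡ 1 (mod 47).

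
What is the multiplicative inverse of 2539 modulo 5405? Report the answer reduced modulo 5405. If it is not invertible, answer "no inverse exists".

Apply the Euclidean algorithm to 5405 and 2539:
5405 = 2·2539 + 327
2539 = 7·327 + 250
327 = 1·250 + 77
250 = 3·77 + 19
77 = 4·19 + 1
19 = 19·1 + 0
gcd = 1, so the inverse exists. Back-substitute:
1 = 77 − 4·19
1 = −4·250 + 13·77
1 = 13·327 − 17·250
1 = −17·2539 + 132·327
1 = 132·5405 − 281·2539
So 2539·(-281) ≡ 1 (mod 5405), and -281 ≡ 5124 (mod 5405).

5124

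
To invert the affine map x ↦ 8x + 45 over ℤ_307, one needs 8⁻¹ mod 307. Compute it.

Apply the Euclidean algorithm to 307 and 8:
307 = 38·8 + 3
8 = 2·3 + 2
3 = 1·2 + 1
2 = 2·1 + 0
Since gcd(8, 307) = 1, back-substitute to write 1 as a combination:
1 = 3 − 2
1 = −8 + 3·3
1 = 3·307 − 115·8
Thus 8·(-115) ≡ 1 (mod 307); reducing, -115 mod 307 = 192.

192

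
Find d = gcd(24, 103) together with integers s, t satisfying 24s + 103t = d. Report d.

1

Repeated division:
103 = 4*24 + 7
24 = 3*7 + 3
7 = 2*3 + 1
3 = 3*1 + 0
gcd(24, 103) = 1.
Back-substituting:
1 = 7 − 2·3
1 = −2·24 + 7·7
1 = 7·103 − 30·24
So 1 = (7)·103 + (-30)·24.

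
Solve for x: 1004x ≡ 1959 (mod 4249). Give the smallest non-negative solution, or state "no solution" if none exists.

2410

First find gcd(1004, 4249):
4249 = 4×1004 + 233
1004 = 4×233 + 72
233 = 3×72 + 17
72 = 4×17 + 4
17 = 4×4 + 1
4 = 4×1 + 0
gcd = 1, so a unique solution mod 4249 exists.
Back-substitute for the Bézout coefficients:
1 = 17 − 4·4
1 = −4·72 + 17·17
1 = 17·233 − 55·72
1 = −55·1004 + 237·233
1 = 237·4249 − 1003·1004
So 1004·(-1003) ≡ 1 (mod 4249), giving 1004⁻¹ ≡ 3246.
x ≡ 1004⁻¹·1959 ≡ 3246·1959 ≡ 2410 (mod 4249).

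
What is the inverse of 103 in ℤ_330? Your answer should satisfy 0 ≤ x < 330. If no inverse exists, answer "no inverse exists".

Run Euclid on (330, 103):
330 = 3*103 + 21
103 = 4*21 + 19
21 = 1*19 + 2
19 = 9*2 + 1
2 = 2*1 + 0
The gcd is 1. Working backward:
1 = 19 − 9·2
1 = −9·21 + 10·19
1 = 10·103 − 49·21
1 = −49·330 + 157·103
So 103·157 ≡ 1 (mod 330).

157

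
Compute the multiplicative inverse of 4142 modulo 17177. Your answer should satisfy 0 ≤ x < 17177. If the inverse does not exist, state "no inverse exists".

12918

Extended Euclidean algorithm:
17177 = 4·4142 + 609
4142 = 6·609 + 488
609 = 1·488 + 121
488 = 4·121 + 4
121 = 30·4 + 1
4 = 4·1 + 0
The gcd is 1. Working backward:
1 = 121 − 30·4
1 = −30·488 + 121·121
1 = 121·609 − 151·488
1 = −151·4142 + 1027·609
1 = 1027·17177 − 4259·4142
Hence 4142⁻¹ ≡ -4259 ≡ 12918 (mod 17177).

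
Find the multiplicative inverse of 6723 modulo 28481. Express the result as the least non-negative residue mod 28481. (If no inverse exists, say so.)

gcd(28481, 6723) by repeated division:
28481 = 4×6723 + 1589
6723 = 4×1589 + 367
1589 = 4×367 + 121
367 = 3×121 + 4
121 = 30×4 + 1
4 = 4×1 + 0
The gcd is 1. Working backward:
1 = 121 − 30·4
1 = −30·367 + 91·121
1 = 91·1589 − 394·367
1 = −394·6723 + 1667·1589
1 = 1667·28481 − 7062·6723
Thus 6723·(-7062) ≡ 1 (mod 28481); reducing, -7062 mod 28481 = 21419.

21419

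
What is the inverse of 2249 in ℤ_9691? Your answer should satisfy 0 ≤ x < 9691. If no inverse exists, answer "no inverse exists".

Apply the Euclidean algorithm to 9691 and 2249:
9691 = 4·2249 + 695
2249 = 3·695 + 164
695 = 4·164 + 39
164 = 4·39 + 8
39 = 4·8 + 7
8 = 1·7 + 1
7 = 7·1 + 0
The gcd is 1. Working backward:
1 = 8 − 7
1 = −39 + 5·8
1 = 5·164 − 21·39
1 = −21·695 + 89·164
1 = 89·2249 − 288·695
1 = −288·9691 + 1241·2249
So 2249·1241 ≡ 1 (mod 9691).

1241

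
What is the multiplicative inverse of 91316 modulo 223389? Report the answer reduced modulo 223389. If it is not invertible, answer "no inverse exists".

gcd(223389, 91316) by repeated division:
223389 = 2×91316 + 40757
91316 = 2×40757 + 9802
40757 = 4×9802 + 1549
9802 = 6×1549 + 508
1549 = 3×508 + 25
508 = 20×25 + 8
25 = 3×8 + 1
8 = 8×1 + 0
gcd = 1, so the inverse exists. Back-substitute:
1 = 25 − 3·8
1 = −3·508 + 61·25
1 = 61·1549 − 186·508
1 = −186·9802 + 1177·1549
1 = 1177·40757 − 4894·9802
1 = −4894·91316 + 10965·40757
1 = 10965·223389 − 26824·91316
So 91316·(-26824) ≡ 1 (mod 223389), and -26824 ≡ 196565 (mod 223389).

196565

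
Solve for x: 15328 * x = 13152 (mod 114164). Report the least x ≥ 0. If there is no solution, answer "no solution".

First find gcd(15328, 114164):
114164 = 7·15328 + 6868
15328 = 2·6868 + 1592
6868 = 4·1592 + 500
1592 = 3·500 + 92
500 = 5·92 + 40
92 = 2·40 + 12
40 = 3·12 + 4
12 = 3·4 + 0
gcd = 4 and 4 | 13152, so solutions exist. Divide through by 4: 3832x ≡ 3288 (mod 28541).
Now find 3832⁻¹ mod 28541:
28541 = 7*3832 + 1717
3832 = 2*1717 + 398
1717 = 4*398 + 125
398 = 3*125 + 23
125 = 5*23 + 10
23 = 2*10 + 3
10 = 3*3 + 1
3 = 3*1 + 0
Back-substitute:
1 = 10 − 3·3
1 = −3·23 + 7·10
1 = 7·125 − 38·23
1 = −38·398 + 121·125
1 = 121·1717 − 522·398
1 = −522·3832 + 1165·1717
1 = 1165·28541 − 8677·3832
So 3832·(-8677) ≡ 1 (mod 28541), i.e. 3832⁻¹ ≡ 19864.
Then x ≡ 19864·3288 ≡ 11024 (mod 28541); the smallest non-negative solution is x = 11024.

11024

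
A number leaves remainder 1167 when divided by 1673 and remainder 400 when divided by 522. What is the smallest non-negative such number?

380938

Write x = 1167 + 1673·k. Then 1673·k ≡ 400 − 1167 ≡ 277 (mod 522).
Need 1673⁻¹ mod 522. Extended Euclid on (522, 107):
522 = 4·107 + 94
107 = 1·94 + 13
94 = 7·13 + 3
13 = 4·3 + 1
3 = 3·1 + 0
Back-substitute:
1 = 13 − 4·3
1 = −4·94 + 29·13
1 = 29·107 − 33·94
1 = −33·522 + 161·107
1673⁻¹ ≡ 161 (mod 522), so k ≡ 161·277 ≡ 227 (mod 522).
x = 1167 + 1673·227 = 380938.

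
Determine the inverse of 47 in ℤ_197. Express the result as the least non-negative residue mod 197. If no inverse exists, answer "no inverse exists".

109

Apply the Euclidean algorithm to 197 and 47:
197 = 4×47 + 9
47 = 5×9 + 2
9 = 4×2 + 1
2 = 2×1 + 0
gcd = 1, so the inverse exists. Back-substitute:
1 = 9 − 4·2
1 = −4·47 + 21·9
1 = 21·197 − 88·47
So 47·(-88) ≡ 1 (mod 197), and -88 ≡ 109 (mod 197).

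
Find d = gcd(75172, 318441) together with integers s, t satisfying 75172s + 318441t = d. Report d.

Repeated division:
318441 = 4·75172 + 17753
75172 = 4·17753 + 4160
17753 = 4·4160 + 1113
4160 = 3·1113 + 821
1113 = 1·821 + 292
821 = 2·292 + 237
292 = 1·237 + 55
237 = 4·55 + 17
55 = 3·17 + 4
17 = 4·4 + 1
4 = 4·1 + 0
gcd(75172, 318441) = 1.
Express as a combination:
1 = 17 − 4·4
1 = −4·55 + 13·17
1 = 13·237 − 56·55
1 = −56·292 + 69·237
1 = 69·821 − 194·292
1 = −194·1113 + 263·821
1 = 263·4160 − 983·1113
1 = −983·17753 + 4195·4160
1 = 4195·75172 − 17763·17753
1 = −17763·318441 + 75247·75172
So 1 = (-17763)·318441 + (75247)·75172.

1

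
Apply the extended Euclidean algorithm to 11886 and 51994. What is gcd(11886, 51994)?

2

Repeated division:
51994 = 4*11886 + 4450
11886 = 2*4450 + 2986
4450 = 1*2986 + 1464
2986 = 2*1464 + 58
1464 = 25*58 + 14
58 = 4*14 + 2
14 = 7*2 + 0
gcd(11886, 51994) = 2.
Working backward:
2 = 58 − 4·14
2 = −4·1464 + 101·58
2 = 101·2986 − 206·1464
2 = −206·4450 + 307·2986
2 = 307·11886 − 820·4450
2 = −820·51994 + 3587·11886
So 2 = (-820)·51994 + (3587)·11886.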